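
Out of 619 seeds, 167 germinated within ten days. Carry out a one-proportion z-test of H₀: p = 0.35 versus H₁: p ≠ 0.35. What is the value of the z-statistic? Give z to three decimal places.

z = -4.184

The sample proportion is 167/619 = 0.26979.
SE₀ = √(0.35·0.65/619) = 0.019171.
z = (p̂ − p₀)/SE = (0.26979 − 0.35)/0.019171 = -4.184.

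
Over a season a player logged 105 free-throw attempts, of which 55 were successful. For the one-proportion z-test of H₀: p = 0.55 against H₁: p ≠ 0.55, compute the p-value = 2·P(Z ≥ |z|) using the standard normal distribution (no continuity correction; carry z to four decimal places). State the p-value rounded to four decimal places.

p-value = 0.5896

Sample proportion p̂ = 55/105 = 0.52381.
Null standard error: √(0.55·0.45/105) = √0.002357143 = 0.048550.
Test statistic (full precision, shown to 4 dp): z = (55/105 − 0.55)/SE₀ ≈ -0.5394.
From the standard normal, 2·P(Z ≥ |z|) = 0.5896.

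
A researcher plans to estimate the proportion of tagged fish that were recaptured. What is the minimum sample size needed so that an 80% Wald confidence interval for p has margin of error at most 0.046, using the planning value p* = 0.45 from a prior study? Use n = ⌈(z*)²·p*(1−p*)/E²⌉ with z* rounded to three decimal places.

n = 193

For 80% confidence, z* = 1.282.
p*(1−p*) = 0.2475.
Required n before rounding: 1.643524 × 0.2475 / 0.046² = 192.236.
Rounding up, n = 193.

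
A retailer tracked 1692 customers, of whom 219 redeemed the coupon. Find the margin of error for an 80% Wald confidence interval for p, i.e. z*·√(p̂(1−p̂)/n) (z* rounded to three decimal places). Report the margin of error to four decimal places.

The sample proportion is 219/1692 = 0.12943.
SE = √(p̂(1−p̂)/n) = √(0.112680/1692) = 0.008161.
For 80% confidence, z* = 1.282.
Margin of error = z*·SE = 1.282 × 0.008161 = 0.0105.

ME = 0.0105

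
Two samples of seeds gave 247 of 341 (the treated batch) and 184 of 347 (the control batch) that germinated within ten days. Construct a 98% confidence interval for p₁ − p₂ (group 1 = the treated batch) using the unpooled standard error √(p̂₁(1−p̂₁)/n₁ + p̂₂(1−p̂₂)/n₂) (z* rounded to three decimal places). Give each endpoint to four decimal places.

p̂₁ = 247/341 = 0.72434, p̂₂ = 184/347 = 0.53026; p̂₁ − p̂₂ = 0.19408.
SE = √(0.000585547 + 0.000717822) = √0.001303369 = 0.036102.
z* = 2.326 at the 98% level. Margin = 2.326·0.036102 = 0.08397.
So the interval runs from 0.1101 to 0.2781.

(0.1101, 0.2781)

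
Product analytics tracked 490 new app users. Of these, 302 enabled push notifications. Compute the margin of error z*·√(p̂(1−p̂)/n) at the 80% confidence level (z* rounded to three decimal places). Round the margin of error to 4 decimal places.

ME = 0.0282

With x = 302 successes in n = 490, p̂ = 0.61633.
SE(p̂) = √(0.61633·0.38367/490) = 0.021968.
The 80% critical value is z* = 1.282.
Margin of error = z*·SE = 1.282 × 0.021968 = 0.0282.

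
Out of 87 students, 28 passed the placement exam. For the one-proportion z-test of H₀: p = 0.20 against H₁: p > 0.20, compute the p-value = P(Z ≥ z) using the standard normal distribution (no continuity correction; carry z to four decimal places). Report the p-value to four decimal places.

Sample proportion p̂ = 28/87 = 0.32184.
Null standard error: √(0.20·0.80/87) = √0.001839080 = 0.042885.
Test statistic (full precision, shown to 4 dp): z = (28/87 − 0.20)/SE₀ ≈ 2.8411.
p-value = P(Z ≥ z) with z = 2.8411 → 0.0022.

p-value = 0.0022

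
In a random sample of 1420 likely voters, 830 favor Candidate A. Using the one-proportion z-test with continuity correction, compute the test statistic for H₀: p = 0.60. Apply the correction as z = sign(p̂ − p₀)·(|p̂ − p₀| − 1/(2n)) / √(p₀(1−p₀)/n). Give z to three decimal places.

z = -1.165

The sample proportion is 830/1420 = 0.58451. p̂ − p₀ = -0.015493.
Continuity correction 1/(2n) = 1/2840 = 0.000352.
Corrected numerator: |-0.015493| − 0.000352 = 0.015141.
Under H₀, SE = √(p₀(1−p₀)/n) = √(0.60·0.40/1420) = √0.000169014 = 0.013001.
z = (−)0.015141/0.013001 = -1.165.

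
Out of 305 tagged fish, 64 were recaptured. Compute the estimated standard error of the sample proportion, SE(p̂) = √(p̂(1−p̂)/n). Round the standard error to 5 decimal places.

SE = 0.02332

The sample proportion is 64/305 = 0.20984.
p̂(1−p̂) = 0.165807.
SE = √(0.165807/305) = 0.02332.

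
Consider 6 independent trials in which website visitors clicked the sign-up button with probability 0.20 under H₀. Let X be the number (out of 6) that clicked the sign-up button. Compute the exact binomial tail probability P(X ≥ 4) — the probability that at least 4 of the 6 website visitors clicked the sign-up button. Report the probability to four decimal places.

P = 0.0170

X ~ Binomial(n=6, p=0.20).
P(X ≥ 4) = C(6,4)·0.20^4·0.80^2 + C(6,5)·0.20^5·0.80^1 + C(6,6)·0.20^6·0.80^0.
= 0.015360 + 0.001536 + 0.000064 = 0.0170.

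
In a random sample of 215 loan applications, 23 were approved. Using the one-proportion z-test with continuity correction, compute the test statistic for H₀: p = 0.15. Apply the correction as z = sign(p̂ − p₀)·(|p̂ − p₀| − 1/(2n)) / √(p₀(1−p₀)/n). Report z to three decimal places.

The sample proportion is 23/215 = 0.10698. p̂ − p₀ = -0.043023.
1/(2n) = 0.002326.
Corrected numerator: |-0.043023| − 0.002326 = 0.040697.
Null standard error: √(0.15·0.85/215) = √0.000593023 = 0.024352.
z = (−)0.040697/0.024352 = -1.671.

z = -1.671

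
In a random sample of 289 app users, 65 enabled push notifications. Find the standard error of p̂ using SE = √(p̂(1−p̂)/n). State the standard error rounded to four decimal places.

With x = 65 successes in n = 289, p̂ = 0.22491.
p̂(1−p̂) = 0.22491·0.77509 = 0.174325.
SE = √(0.174325/289) = √0.000603201 = 0.0246.

SE = 0.0246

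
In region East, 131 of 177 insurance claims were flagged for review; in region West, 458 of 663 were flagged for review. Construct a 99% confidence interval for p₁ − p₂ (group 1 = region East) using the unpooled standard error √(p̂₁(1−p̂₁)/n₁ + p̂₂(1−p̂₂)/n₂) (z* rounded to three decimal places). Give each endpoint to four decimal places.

p̂₁ = 0.74011, p̂₂ = 0.69080, so the observed difference is 0.04931.
SE = √(0.001086699 + 0.000322165) = √0.001408864 = 0.037535.
For 99% confidence, z* = 2.576. Margin of error = 0.09669.
Interval: 0.04931 ± 0.09669 → (-0.0474, 0.1460).

(-0.0474, 0.1460)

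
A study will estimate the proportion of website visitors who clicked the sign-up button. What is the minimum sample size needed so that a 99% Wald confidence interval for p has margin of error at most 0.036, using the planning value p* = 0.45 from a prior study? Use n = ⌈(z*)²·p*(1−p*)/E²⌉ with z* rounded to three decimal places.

n = 1268

For 99% confidence, z* = 2.576.
p*(1−p*) = 0.45·0.55 = 0.2475.
(z*)²·p*(1−p*)/E² = 6.635776·0.2475/0.001296 = 1267.249.
⌈1267.249⌉ = 1268.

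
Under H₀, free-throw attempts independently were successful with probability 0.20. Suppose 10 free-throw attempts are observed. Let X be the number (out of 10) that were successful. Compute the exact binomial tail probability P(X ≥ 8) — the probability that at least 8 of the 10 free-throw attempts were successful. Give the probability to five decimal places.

P = 0.00008

X is binomial with n = 10 and p = 0.20.
P(X ≥ 8) = C(10,8)·0.20^8·0.80^2 + C(10,9)·0.20^9·0.80^1 + C(10,10)·0.20^10·0.80^0.
= 0.000074 + 0.000004 + 0.000000 = 0.00008.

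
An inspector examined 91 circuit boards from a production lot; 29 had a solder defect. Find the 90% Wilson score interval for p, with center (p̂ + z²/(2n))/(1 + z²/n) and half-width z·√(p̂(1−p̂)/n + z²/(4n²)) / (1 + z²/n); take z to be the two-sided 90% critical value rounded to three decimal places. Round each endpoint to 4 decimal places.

(0.2446, 0.4033)

Here p̂ = 29/91 = 0.31868 and z = 1.645 (z² = 2.706025).
Denominator 1 + z²/n = 1 + 2.706025/91 = 1.029737.
Center = (0.31868 + 0.014868)/1.029737 = 0.32392.
Radicand: p̂(1−p̂)/n + z²/(4n²) = 0.002385973 + 0.000081694 = 0.002467667.
Half-width = z·√(radicand)/denom = 1.645·0.049676/1.029737 = 0.07936.
So the interval runs from 0.2446 to 0.4033.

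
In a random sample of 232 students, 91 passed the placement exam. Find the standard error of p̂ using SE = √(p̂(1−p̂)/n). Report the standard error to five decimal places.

SE = 0.03206

p̂ = 91/232 = 0.39224.
p̂(1−p̂) = 0.39224·0.60776 = 0.238388.
SE = √(0.238388/232) = √0.001027534 = 0.03206.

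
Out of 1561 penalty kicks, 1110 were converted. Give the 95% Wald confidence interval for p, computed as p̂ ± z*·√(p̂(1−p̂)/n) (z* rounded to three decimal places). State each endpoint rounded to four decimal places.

(0.6886, 0.7336)

Sample proportion p̂ = 1110/1561 = 0.71108.
SE(p̂) = √(0.71108·0.28892/1561) = 0.011472.
z* = 1.960 at the 95% level.
Margin = 1.960·0.011472 = 0.02249.
CI: 0.71108 ± 0.02249 = (0.6886, 0.7336).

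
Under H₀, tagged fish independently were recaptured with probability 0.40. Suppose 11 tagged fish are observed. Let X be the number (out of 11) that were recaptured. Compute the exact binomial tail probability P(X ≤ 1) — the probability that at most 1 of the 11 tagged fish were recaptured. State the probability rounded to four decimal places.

X is binomial with n = 11 and p = 0.40.
P(X ≤ 1) = C(11,0)·0.40^0·0.60^11 + C(11,1)·0.40^1·0.60^10.
= 0.003628 + 0.026605 = 0.0302.

P = 0.0302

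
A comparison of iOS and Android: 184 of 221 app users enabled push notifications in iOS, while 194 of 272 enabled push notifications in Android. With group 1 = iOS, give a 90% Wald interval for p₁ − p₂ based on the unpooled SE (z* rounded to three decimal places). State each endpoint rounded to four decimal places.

p̂₁ = 184/221 = 0.83258, p̂₂ = 194/272 = 0.71324; p̂₁ − p̂₂ = 0.11934.
Unpooled SE = √(p̂₁(1−p̂₁)/n₁ + p̂₂(1−p̂₂)/n₂) = √(0.000630729 + 0.000751951) = 0.037184.
The 90% critical value is z* = 1.645. Margin of error = 0.06117.
So the interval runs from 0.0582 to 0.1805.

(0.0582, 0.1805)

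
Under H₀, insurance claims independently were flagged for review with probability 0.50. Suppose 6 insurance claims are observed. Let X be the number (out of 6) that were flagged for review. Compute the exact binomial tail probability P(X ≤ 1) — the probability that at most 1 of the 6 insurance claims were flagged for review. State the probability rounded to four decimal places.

P = 0.1094

X ~ Binomial(n=6, p=0.50).
P(X ≤ 1) = C(6,0)·0.50^0·0.50^6 + C(6,1)·0.50^1·0.50^5.
= 0.015625 + 0.093750 = 0.1094.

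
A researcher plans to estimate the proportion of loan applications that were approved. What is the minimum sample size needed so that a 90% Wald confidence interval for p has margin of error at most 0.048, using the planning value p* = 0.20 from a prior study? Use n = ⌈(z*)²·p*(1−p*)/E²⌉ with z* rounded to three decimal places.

n = 188

z* = 1.645 at the 90% level.
p*(1−p*) = 0.1600.
(z*)²·p*(1−p*)/E² = 2.706025·0.1600/0.002304 = 187.918.
⌈187.918⌉ = 188.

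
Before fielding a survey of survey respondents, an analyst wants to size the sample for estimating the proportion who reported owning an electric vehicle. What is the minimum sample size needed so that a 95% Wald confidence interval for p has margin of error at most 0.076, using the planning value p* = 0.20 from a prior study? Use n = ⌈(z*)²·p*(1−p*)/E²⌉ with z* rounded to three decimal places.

n = 107

For 95% confidence, z* = 1.960.
p*(1−p*) = 0.1600.
(z*)²·p*(1−p*)/E² = 3.841600·0.1600/0.005776 = 106.416.
⌈106.416⌉ = 107.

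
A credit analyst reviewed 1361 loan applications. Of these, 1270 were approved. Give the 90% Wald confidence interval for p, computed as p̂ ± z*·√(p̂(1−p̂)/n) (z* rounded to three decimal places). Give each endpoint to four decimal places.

(0.9220, 0.9443)

The sample proportion is 1270/1361 = 0.93314.
Standard error of p̂: √(0.062392/1361) = √0.000045843 = 0.006771.
For 90% confidence, z* = 1.645.
Margin = 1.645·0.006771 = 0.01114.
So the interval runs from 0.9220 to 0.9443.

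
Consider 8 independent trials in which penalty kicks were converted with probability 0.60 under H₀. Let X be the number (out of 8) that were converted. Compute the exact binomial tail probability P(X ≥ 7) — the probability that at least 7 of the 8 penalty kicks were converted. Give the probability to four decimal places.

X is binomial with n = 8 and p = 0.60.
P(X ≥ 7) = C(8,7)·0.60^7·0.40^1 + C(8,8)·0.60^8·0.40^0.
= 0.089580 + 0.016796 = 0.1064.

P = 0.1064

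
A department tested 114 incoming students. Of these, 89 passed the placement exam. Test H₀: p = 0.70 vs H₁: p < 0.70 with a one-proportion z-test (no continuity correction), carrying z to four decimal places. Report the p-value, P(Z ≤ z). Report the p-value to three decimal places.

p-value = 0.970

The sample proportion is 89/114 = 0.78070.
SE₀ = √(0.70·0.30/114) = 0.042920.
Test statistic (full precision, shown to 4 dp): z = (89/114 − 0.70)/SE₀ ≈ 1.8803.
From the standard normal, P(Z ≤ z) = 0.970.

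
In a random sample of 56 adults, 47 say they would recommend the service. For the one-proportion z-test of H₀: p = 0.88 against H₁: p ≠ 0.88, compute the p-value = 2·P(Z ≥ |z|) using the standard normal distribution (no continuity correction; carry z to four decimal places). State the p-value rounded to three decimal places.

p̂ = 47/56 = 0.83929.
SE₀ = √(0.88·0.12/56) = 0.043425.
z = (p̂ − p₀)/SE = (47/56 − 0.88)/0.043425 ≈ -0.9376.
From the standard normal, 2·P(Z ≥ |z|) = 0.348.

p-value = 0.348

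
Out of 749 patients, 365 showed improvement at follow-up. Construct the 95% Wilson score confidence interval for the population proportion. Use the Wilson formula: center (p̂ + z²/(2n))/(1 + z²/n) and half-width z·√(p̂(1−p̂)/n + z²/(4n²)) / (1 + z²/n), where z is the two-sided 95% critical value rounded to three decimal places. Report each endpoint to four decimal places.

p̂ = 365/749 = 0.48732; z = 1.960, so z² = 3.841600.
Denominator 1 + z²/n = 1 + 3.841600/749 = 1.005129.
Adjusted center: (0.48732 + z²/(2n))/1.005129 = 0.48738.
Radicand: p̂(1−p̂)/n + z²/(4n²) = 0.000333564 + 0.000001712 = 0.000335276.
Half-width = z·√(radicand)/denom = 1.960·0.018311/1.005129 = 0.03571.
So the interval runs from 0.4517 to 0.5231.

(0.4517, 0.5231)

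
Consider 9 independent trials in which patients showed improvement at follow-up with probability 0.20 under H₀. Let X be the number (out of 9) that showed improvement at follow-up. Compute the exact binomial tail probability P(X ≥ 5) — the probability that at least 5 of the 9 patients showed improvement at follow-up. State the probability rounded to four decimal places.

X is binomial with n = 9 and p = 0.20.
P(X ≥ 5) = Σ_{j=5}^{9} C(9,j)·0.20^j·0.80^{9−j}.
= 0.016515 + 0.002753 + 0.000295 + 0.000018 + 0.000001 = 0.0196.

P = 0.0196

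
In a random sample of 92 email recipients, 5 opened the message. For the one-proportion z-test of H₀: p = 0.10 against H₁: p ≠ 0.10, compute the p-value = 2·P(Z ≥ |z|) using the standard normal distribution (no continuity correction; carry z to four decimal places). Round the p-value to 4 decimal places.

The sample proportion is 5/92 = 0.05435.
Under H₀, SE = √(p₀(1−p₀)/n) = √(0.10·0.90/92) = √0.000978261 = 0.031277.
z = (p̂ − p₀)/SE = (5/92 − 0.10)/0.031277 ≈ -1.4596.
From the standard normal, 2·P(Z ≥ |z|) = 0.1444.

p-value = 0.1444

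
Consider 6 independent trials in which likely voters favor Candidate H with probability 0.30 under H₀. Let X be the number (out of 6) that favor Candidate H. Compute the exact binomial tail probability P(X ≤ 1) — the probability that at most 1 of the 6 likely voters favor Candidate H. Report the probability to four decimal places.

X is binomial with n = 6 and p = 0.30.
P(X ≤ 1) = C(6,0)·0.30^0·0.70^6 + C(6,1)·0.30^1·0.70^5.
= 0.117649 + 0.302526 = 0.4202.

P = 0.4202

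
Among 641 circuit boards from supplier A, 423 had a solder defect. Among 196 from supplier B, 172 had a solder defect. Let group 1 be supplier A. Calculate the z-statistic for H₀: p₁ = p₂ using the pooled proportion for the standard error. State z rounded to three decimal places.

Sample proportions: p̂₁ = 423/641 = 0.65991 and p̂₂ = 172/196 = 0.87755.
Pooling: p̂ = 595/837 = 0.71087.
Pooled SE = √[0.2055329·0.00666210] ≈ 0.037004.
z = -0.21764/0.037004 = -5.882.

z = -5.882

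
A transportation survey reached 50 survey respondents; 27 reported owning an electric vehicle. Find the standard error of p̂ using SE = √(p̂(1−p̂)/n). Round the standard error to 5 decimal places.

SE = 0.07048

With x = 27 successes in n = 50, p̂ = 0.54000.
p̂(1−p̂) = 0.248400.
SE = √(0.248400/50) = 0.07048.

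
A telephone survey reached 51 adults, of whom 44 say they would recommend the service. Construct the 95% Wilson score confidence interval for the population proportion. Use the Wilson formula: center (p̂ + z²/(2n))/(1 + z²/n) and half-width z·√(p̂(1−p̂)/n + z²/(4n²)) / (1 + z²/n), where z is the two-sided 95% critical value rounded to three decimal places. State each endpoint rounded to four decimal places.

Here p̂ = 44/51 = 0.86275 and z = 1.960 (z² = 3.841600).
1 + z²/n = 1.075325.
Adjusted center: (0.86275 + z²/(2n))/1.075325 = 0.83734.
Radicand: p̂(1−p̂)/n + z²/(4n²) = 0.002321882 + 0.000369243 = 0.002691125.
Half-width = z·√(radicand)/denom = 1.960·0.051876/1.075325 = 0.09455.
Interval: 0.83734 ± 0.09455 → (0.7428, 0.9319).

(0.7428, 0.9319)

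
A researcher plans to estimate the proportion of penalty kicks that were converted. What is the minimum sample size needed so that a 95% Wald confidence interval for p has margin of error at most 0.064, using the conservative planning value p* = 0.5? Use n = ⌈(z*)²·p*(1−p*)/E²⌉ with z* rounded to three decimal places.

n = 235

z* = 1.960 at the 95% level.
p*(1−p*) = 0.2500.
Required n before rounding: 3.841600 × 0.2500 / 0.064² = 234.473.
⌈234.473⌉ = 235.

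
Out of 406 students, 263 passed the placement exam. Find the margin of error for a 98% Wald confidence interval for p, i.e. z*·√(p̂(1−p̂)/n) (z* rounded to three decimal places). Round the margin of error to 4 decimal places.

ME = 0.0551

Sample proportion p̂ = 263/406 = 0.64778.
Standard error of p̂: √(0.228160/406) = √0.000561971 = 0.023706.
For 98% confidence, z* = 2.326.
So ME = 0.0551.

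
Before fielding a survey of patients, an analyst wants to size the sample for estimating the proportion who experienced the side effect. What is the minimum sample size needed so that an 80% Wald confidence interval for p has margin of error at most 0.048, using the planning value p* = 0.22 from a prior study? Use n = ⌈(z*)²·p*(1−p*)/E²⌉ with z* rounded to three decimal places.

The 80% critical value is z* = 1.282.
p*(1−p*) = 0.22·0.78 = 0.1716.
Required n before rounding: 1.643524 × 0.1716 / 0.048² = 122.408.
⌈122.408⌉ = 123.

n = 123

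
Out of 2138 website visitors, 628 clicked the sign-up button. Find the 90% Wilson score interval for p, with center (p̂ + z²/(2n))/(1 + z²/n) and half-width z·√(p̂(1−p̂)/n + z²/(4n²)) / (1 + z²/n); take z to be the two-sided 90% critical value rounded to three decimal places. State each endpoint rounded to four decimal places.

(0.2778, 0.3102)

Here p̂ = 628/2138 = 0.29373 and z = 1.645 (z² = 2.706025).
1 + z²/n = 1.001266.
Adjusted center: (0.29373 + z²/(2n))/1.001266 = 0.29399.
Radicand: p̂(1−p̂)/n + z²/(4n²) = 0.000097032 + 0.000000148 = 0.000097180.
Half-width = z·√(radicand)/denom = 1.645·0.009858/1.001266 = 0.01620.
CI: 0.29399 ± 0.01620 = (0.2778, 0.3102).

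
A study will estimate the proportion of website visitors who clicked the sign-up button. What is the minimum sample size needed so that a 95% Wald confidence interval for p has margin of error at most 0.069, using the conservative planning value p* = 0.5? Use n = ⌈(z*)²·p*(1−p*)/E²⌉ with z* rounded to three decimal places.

For 95% confidence, z* = 1.960.
p*(1−p*) = 0.50·0.50 = 0.2500.
Required n before rounding: 3.841600 × 0.2500 / 0.069² = 201.722.
⌈201.722⌉ = 202.

n = 202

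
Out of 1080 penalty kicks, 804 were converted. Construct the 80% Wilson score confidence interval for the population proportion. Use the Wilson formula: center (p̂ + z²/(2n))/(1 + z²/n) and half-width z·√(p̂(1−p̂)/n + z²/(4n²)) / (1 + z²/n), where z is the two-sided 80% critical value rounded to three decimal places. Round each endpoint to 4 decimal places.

(0.7271, 0.7611)

Here p̂ = 804/1080 = 0.74444 and z = 1.282 (z² = 1.643524).
Denominator 1 + z²/n = 1 + 1.643524/1080 = 1.001522.
Adjusted center: (0.74444 + z²/(2n))/1.001522 = 0.74407.
Radicand: p̂(1−p̂)/n + z²/(4n²) = 0.000176155 + 0.000000352 = 0.000176507.
Half-width = 1.282·√0.000176507/1.001522 = 0.01701.
CI: 0.74407 ± 0.01701 = (0.7271, 0.7611).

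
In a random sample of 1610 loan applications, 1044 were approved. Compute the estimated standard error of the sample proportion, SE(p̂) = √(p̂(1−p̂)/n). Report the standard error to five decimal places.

p̂ = 1044/1610 = 0.64845.
p̂(1−p̂) = 0.64845·0.35155 = 0.227963.
SE = √(0.227963/1610) = √0.000141592 = 0.01190.

SE = 0.01190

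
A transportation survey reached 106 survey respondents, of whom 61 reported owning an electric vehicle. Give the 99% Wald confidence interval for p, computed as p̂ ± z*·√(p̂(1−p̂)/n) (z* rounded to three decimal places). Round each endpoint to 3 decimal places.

With x = 61 successes in n = 106, p̂ = 0.57547.
Standard error of p̂: √(0.244304/106) = √0.002304755 = 0.048008.
z* = 2.576 at the 99% level.
Margin = 2.576·0.048008 = 0.12367.
So the interval runs from 0.452 to 0.699.

(0.452, 0.699)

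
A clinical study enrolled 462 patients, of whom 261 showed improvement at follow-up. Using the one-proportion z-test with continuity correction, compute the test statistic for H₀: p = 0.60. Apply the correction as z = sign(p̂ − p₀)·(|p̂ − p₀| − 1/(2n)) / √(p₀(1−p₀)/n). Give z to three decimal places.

z = -1.491

The sample proportion is 261/462 = 0.56494. p̂ − p₀ = -0.035065.
1/(2n) = 0.001082.
Corrected numerator: |-0.035065| − 0.001082 = 0.033983.
SE₀ = √(0.60·0.40/462) = 0.022792.
z = (−)0.033983/0.022792 = -1.491.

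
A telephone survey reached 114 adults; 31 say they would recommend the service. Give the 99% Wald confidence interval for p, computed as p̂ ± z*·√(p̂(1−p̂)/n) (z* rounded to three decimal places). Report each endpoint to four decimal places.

Sample proportion p̂ = 31/114 = 0.27193.
SE(p̂) = √(0.27193·0.72807/114) = 0.041674.
For 99% confidence, z* = 2.576.
Margin of error: 2.576 × 0.041674 = 0.10735.
Interval: 0.27193 ± 0.10735 → (0.1646, 0.3793).

(0.1646, 0.3793)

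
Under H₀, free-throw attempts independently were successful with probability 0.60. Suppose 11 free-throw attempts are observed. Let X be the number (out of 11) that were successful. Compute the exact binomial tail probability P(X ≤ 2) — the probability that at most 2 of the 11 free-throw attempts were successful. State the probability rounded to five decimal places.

X is binomial with n = 11 and p = 0.60.
P(X ≤ 2) = C(11,0)·0.60^0·0.40^11 + C(11,1)·0.60^1·0.40^10 + C(11,2)·0.60^2·0.40^9.
= 0.000042 + 0.000692 + 0.005190 = 0.00592.

P = 0.00592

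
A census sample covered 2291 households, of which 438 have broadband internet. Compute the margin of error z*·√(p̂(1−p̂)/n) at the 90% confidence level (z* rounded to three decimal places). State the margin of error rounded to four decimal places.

With x = 438 successes in n = 2291, p̂ = 0.19118.
SE = √(p̂(1−p̂)/n) = √(0.154632/2291) = 0.008216.
z* = 1.645 at the 90% level.
Margin of error = z*·SE = 1.645 × 0.008216 = 0.0135.

ME = 0.0135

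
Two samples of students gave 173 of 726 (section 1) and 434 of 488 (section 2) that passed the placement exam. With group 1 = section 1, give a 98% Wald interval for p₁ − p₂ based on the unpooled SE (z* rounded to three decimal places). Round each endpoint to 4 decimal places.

(-0.7005, -0.6016)

p̂₁ = 173/726 = 0.23829, p̂₂ = 434/488 = 0.88934; p̂₁ − p̂₂ = -0.65105.
Unpooled SE = √(p̂₁(1−p̂₁)/n₁ + p̂₂(1−p̂₂)/n₂) = √(0.000250012 + 0.000201662) = 0.021253.
z* = 2.326 at the 98% level. Margin = 2.326·0.021253 = 0.04943.
CI: -0.65105 ± 0.04943 = (-0.7005, -0.6016).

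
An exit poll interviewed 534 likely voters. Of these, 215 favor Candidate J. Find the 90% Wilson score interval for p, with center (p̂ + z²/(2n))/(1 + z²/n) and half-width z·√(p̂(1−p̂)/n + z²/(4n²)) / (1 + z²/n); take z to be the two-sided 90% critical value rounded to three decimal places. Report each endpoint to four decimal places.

p̂ = 215/534 = 0.40262; z = 1.645, so z² = 2.706025.
Denominator 1 + z²/n = 1 + 2.706025/534 = 1.005067.
Adjusted center: (0.40262 + z²/(2n))/1.005067 = 0.40311.
Radicand: p̂(1−p̂)/n + z²/(4n²) = 0.000450407 + 0.000002372 = 0.000452779.
Half-width = z·√(radicand)/denom = 1.645·0.021279/1.005067 = 0.03483.
So the interval runs from 0.3683 to 0.4379.

(0.3683, 0.4379)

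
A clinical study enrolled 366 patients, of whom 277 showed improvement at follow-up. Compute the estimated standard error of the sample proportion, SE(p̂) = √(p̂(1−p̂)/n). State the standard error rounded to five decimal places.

SE = 0.02242

p̂ = 277/366 = 0.75683.
p̂(1−p̂) = 0.184038.
SE = √(0.184038/366) = 0.02242.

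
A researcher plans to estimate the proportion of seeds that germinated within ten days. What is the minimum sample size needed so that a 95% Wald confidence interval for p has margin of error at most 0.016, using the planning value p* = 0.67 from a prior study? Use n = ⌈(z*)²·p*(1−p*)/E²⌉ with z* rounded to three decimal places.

n = 3318

z* = 1.960 at the 95% level.
p*(1−p*) = 0.67·0.33 = 0.2211.
(z*)²·p*(1−p*)/E² = 3.841600·0.2211/0.000256 = 3317.882.
Rounding up, n = 3318.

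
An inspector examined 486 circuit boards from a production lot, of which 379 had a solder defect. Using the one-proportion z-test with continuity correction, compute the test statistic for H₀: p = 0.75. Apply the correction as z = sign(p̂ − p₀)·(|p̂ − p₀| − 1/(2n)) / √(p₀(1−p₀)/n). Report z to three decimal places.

With x = 379 successes in n = 486, p̂ = 0.77984. p̂ − p₀ = 0.029835.
Continuity correction 1/(2n) = 1/972 = 0.001029.
Corrected numerator: |0.029835| − 0.001029 = 0.028806.
SE₀ = √(0.75·0.25/486) = 0.019642.
z = +0.028806/0.019642 = 1.467.

z = 1.467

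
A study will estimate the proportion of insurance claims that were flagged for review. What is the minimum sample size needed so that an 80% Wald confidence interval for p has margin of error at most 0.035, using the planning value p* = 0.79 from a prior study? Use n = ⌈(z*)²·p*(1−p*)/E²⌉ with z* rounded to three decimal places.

n = 223

The 80% critical value is z* = 1.282.
p*(1−p*) = 0.79·0.21 = 0.1659.
Required n before rounding: 1.643524 × 0.1659 / 0.035² = 222.580.
⌈222.580⌉ = 223.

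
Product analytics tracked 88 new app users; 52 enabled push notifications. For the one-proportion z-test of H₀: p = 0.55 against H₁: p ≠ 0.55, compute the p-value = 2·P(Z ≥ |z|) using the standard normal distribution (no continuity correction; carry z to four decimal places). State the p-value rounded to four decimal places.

p-value = 0.4405

Sample proportion p̂ = 52/88 = 0.59091.
Null standard error: √(0.55·0.45/88) = √0.002812500 = 0.053033.
z = (p̂ − p₀)/SE = (52/88 − 0.55)/0.053033 ≈ 0.7714.
From the standard normal, 2·P(Z ≥ |z|) = 0.4405.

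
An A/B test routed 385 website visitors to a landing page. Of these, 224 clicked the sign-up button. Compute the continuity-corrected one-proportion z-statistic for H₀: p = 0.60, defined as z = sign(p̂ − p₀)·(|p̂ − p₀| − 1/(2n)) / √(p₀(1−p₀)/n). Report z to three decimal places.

z = -0.676

p̂ = 224/385 = 0.58182. p̂ − p₀ = -0.018182.
Continuity correction 1/(2n) = 1/770 = 0.001299.
Corrected numerator: |-0.018182| − 0.001299 = 0.016883.
SE₀ = √(0.60·0.40/385) = 0.024968.
z = (−)0.016883/0.024968 = -0.676.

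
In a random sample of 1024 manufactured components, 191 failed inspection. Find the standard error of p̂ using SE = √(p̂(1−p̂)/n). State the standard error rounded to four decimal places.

The sample proportion is 191/1024 = 0.18652.
p̂(1−p̂) = 0.151730.
SE = √(0.151730/1024) = √0.000148174 = 0.0122.

SE = 0.0122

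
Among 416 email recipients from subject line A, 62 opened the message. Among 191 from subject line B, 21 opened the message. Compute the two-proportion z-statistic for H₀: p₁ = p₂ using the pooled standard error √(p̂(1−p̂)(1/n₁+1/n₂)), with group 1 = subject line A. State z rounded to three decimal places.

z = 1.302

Sample proportions: p̂₁ = 62/416 = 0.14904 and p̂₂ = 21/191 = 0.10995.
Pooling: p̂ = 83/607 = 0.13674.
Pooled SE = √[0.1180408·0.00763945] ≈ 0.030029.
z = (p̂₁ − p̂₂)/SE = (0.14904 − 0.10995)/0.030029 = 0.03909/0.030029 = 1.302.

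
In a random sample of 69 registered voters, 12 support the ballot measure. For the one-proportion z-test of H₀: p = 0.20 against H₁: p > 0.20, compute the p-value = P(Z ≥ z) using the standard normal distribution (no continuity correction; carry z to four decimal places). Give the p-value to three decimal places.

p-value = 0.706

p̂ = 12/69 = 0.17391.
Null standard error: √(0.20·0.80/69) = √0.002318841 = 0.048154.
Test statistic (full precision, shown to 4 dp): z = (12/69 − 0.20)/SE₀ ≈ -0.5417.
From the standard normal, P(Z ≥ z) = 0.706.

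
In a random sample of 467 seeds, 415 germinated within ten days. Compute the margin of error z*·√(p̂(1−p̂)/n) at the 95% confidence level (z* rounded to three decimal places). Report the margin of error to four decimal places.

With x = 415 successes in n = 467, p̂ = 0.88865.
SE = √(p̂(1−p̂)/n) = √(0.098950/467) = 0.014556.
The 95% critical value is z* = 1.960.
So ME = 0.0285.

ME = 0.0285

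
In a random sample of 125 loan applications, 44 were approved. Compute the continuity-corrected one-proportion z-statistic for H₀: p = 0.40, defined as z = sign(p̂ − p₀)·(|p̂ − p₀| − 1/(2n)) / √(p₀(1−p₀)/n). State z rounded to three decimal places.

The sample proportion is 44/125 = 0.35200. p̂ − p₀ = -0.048000.
Continuity correction 1/(2n) = 1/250 = 0.004000.
Corrected numerator: |-0.048000| − 0.004000 = 0.044000.
Under H₀, SE = √(p₀(1−p₀)/n) = √(0.40·0.60/125) = √0.001920000 = 0.043818.
z = (−)0.044000/0.043818 = -1.004.

z = -1.004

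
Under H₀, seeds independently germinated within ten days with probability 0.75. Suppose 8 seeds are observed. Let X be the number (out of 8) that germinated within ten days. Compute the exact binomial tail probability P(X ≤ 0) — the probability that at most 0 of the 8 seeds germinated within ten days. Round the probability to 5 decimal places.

X ~ Binomial(n=8, p=0.75).
P(X ≤ 0) = C(8,0)·0.75^0·0.25^8.
= 0.000015 = 0.00002.

P = 0.00002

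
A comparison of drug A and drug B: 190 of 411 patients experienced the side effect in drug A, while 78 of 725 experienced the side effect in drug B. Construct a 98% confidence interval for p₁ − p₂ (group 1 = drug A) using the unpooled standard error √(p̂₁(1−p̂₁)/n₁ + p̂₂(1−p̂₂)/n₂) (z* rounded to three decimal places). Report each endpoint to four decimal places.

(0.2915, 0.4179)

p̂₁ = 0.46229, p̂₂ = 0.10759, so the observed difference is 0.35470.
Unpooled SE = √(p̂₁(1−p̂₁)/n₁ + p̂₂(1−p̂₂)/n₂) = √(0.000604812 + 0.000132430) = 0.027152.
For 98% confidence, z* = 2.326. Margin = 2.326·0.027152 = 0.06316.
CI: 0.35470 ± 0.06316 = (0.2915, 0.4179).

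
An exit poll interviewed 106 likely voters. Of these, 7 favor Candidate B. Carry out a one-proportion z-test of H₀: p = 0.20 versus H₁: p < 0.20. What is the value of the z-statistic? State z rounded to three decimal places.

z = -3.448

p̂ = 7/106 = 0.06604.
Null standard error: √(0.20·0.80/106) = √0.001509434 = 0.038851.
z = (p̂ − p₀)/SE = (0.06604 − 0.20)/0.038851 = -3.448.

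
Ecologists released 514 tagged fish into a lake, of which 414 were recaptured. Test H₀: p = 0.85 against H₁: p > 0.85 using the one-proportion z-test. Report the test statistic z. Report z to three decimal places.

With x = 414 successes in n = 514, p̂ = 0.80545.
Under H₀, SE = √(p₀(1−p₀)/n) = √(0.85·0.15/514) = √0.000248054 = 0.015750.
z = (p̂ − p₀)/SE = (0.80545 − 0.85)/0.015750 = -2.829.

z = -2.829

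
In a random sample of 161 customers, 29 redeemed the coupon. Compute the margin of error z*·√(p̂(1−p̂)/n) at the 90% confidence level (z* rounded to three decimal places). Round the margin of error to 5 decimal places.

Sample proportion p̂ = 29/161 = 0.18012.
SE = √(p̂(1−p̂)/n) = √(0.147679/161) = 0.030286.
The 90% critical value is z* = 1.645.
So ME = 0.04982.

ME = 0.04982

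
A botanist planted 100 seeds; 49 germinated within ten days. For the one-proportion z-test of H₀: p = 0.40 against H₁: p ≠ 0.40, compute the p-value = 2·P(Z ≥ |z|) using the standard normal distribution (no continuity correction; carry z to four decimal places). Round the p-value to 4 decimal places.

p-value = 0.0662

The sample proportion is 49/100 = 0.49000.
Null standard error: √(0.40·0.60/100) = √0.002400000 = 0.048990.
z = (p̂ − p₀)/SE = (49/100 − 0.40)/0.048990 ≈ 1.8371.
p-value = 2·P(Z ≥ |z|) with z = 1.8371 → 0.0662.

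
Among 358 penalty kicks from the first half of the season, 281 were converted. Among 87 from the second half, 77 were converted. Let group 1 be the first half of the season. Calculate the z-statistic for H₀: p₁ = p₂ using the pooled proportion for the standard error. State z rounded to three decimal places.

z = -2.112

p̂₁ = 281/358 = 0.78492, p̂₂ = 77/87 = 0.88506.
Pooled p̂ = (281+77)/(358+87) = 358/445 = 0.80449.
Pooled SE = √[0.1572832·0.01428755] ≈ 0.047405.
z = -0.10014/0.047405 = -2.112.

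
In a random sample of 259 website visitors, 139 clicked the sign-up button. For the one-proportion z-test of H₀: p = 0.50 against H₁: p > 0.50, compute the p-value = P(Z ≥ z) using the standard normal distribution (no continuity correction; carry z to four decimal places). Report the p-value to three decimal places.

Sample proportion p̂ = 139/259 = 0.53668.
Null standard error: √(0.50·0.50/259) = √0.000965251 = 0.031068.
Test statistic (full precision, shown to 4 dp): z = (139/259 − 0.50)/SE₀ ≈ 1.1806.
From the standard normal, P(Z ≥ z) = 0.119.

p-value = 0.119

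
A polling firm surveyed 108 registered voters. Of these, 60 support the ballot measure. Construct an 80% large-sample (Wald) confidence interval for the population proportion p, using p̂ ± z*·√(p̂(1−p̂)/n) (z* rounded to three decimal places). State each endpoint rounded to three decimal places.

(0.494, 0.617)

Sample proportion p̂ = 60/108 = 0.55556.
SE = √(p̂(1−p̂)/n) = √(0.246914/108) = 0.047815.
For 80% confidence, z* = 1.282.
Margin = 1.282·0.047815 = 0.06130.
Interval: 0.55556 ± 0.06130 → (0.494, 0.617).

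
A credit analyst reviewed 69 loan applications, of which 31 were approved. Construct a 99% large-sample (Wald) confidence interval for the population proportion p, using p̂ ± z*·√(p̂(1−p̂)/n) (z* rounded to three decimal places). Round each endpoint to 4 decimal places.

(0.2950, 0.6035)

Sample proportion p̂ = 31/69 = 0.44928.
Standard error of p̂: √(0.247427/69) = √0.003585899 = 0.059882.
z* = 2.576 at the 99% level.
Margin of error: 2.576 × 0.059882 = 0.15426.
So the interval runs from 0.2950 to 0.6035.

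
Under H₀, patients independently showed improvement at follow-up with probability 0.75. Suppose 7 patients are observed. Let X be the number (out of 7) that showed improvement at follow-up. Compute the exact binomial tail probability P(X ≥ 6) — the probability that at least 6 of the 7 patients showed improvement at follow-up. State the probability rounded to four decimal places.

X ~ Binomial(n=7, p=0.75).
P(X ≥ 6) = C(7,6)·0.75^6·0.25^1 + C(7,7)·0.75^7·0.25^0.
= 0.311462 + 0.133484 = 0.4449.

P = 0.4449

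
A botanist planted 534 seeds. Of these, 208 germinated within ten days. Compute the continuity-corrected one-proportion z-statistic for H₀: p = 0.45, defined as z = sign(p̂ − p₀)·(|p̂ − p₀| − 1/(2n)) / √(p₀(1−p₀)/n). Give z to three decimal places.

Sample proportion p̂ = 208/534 = 0.38951. p̂ − p₀ = -0.060487.
Continuity correction 1/(2n) = 1/1068 = 0.000936.
Corrected numerator: |-0.060487| − 0.000936 = 0.059551.
Under H₀, SE = √(p₀(1−p₀)/n) = √(0.45·0.55/534) = √0.000463483 = 0.021529.
z = (−)0.059551/0.021529 = -2.766.

z = -2.766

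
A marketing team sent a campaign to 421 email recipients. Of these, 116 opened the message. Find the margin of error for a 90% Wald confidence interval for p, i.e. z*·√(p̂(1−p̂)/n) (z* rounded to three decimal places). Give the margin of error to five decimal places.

ME = 0.03582

Sample proportion p̂ = 116/421 = 0.27553.
SE = √(p̂(1−p̂)/n) = √(0.199615/421) = 0.021775.
z* = 1.645 at the 90% level.
ME = 1.645·0.021775 = 0.03582.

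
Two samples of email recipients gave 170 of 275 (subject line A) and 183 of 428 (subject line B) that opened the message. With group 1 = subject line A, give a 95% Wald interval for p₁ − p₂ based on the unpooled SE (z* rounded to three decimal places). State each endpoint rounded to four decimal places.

p̂₁ = 0.61818, p̂₂ = 0.42757, so the observed difference is 0.19061.
SE = √(0.000858302 + 0.000571855) = √0.001430157 = 0.037817.
The 95% critical value is z* = 1.960. Margin of error = 0.07412.
So the interval runs from 0.1165 to 0.2647.

(0.1165, 0.2647)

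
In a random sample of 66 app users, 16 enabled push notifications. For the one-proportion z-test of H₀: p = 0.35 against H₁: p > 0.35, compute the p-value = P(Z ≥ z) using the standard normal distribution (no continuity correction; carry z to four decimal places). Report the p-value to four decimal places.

p-value = 0.9665

The sample proportion is 16/66 = 0.24242.
Under H₀, SE = √(p₀(1−p₀)/n) = √(0.35·0.65/66) = √0.003446970 = 0.058711.
Test statistic (full precision, shown to 4 dp): z = (16/66 − 0.35)/SE₀ ≈ -1.8323.
p-value = P(Z ≥ z) with z = -1.8323 → 0.9665.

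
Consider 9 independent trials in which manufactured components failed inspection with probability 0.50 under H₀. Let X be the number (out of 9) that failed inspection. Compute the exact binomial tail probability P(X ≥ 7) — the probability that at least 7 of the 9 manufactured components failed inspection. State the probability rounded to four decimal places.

X is binomial with n = 9 and p = 0.50.
P(X ≥ 7) = C(9,7)·0.50^7·0.50^2 + C(9,8)·0.50^8·0.50^1 + C(9,9)·0.50^9·0.50^0.
= 0.070312 + 0.017578 + 0.001953 = 0.0898.

P = 0.0898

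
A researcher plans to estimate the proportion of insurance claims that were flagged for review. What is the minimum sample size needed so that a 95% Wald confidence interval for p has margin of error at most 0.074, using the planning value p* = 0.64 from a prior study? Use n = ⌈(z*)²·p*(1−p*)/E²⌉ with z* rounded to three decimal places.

z* = 1.960 at the 95% level.
p*(1−p*) = 0.2304.
(z*)²·p*(1−p*)/E² = 3.841600·0.2304/0.005476 = 161.633.
⌈161.633⌉ = 162.

n = 162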